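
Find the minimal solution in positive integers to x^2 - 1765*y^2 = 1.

(x, y) = (3529, 84)

First expand sqrt(1765) as a continued fraction. With x_i = (sqrt(1765) + m_i)/d_i and (m_0, d_0) = (0, 1): a_0 = floor(sqrt(1765)) = 42, since 42^2 = 1764 <= 1765 < 1849 = 43^2.
Iterate m_{i+1} = d_i*a_i - m_i, d_{i+1} = (1765 - m_{i+1}^2)/d_i, a_{i+1} = floor((a_0 + m_{i+1})/d_{i+1}):
  m_1 = 1*42 - 0 = 42, d_1 = (1765 - 42^2)/1 = 1/1 = 1, a_1 = floor((42 + 42)/1) = 84.
  m_2 = 1*84 - 42 = 42, d_2 = (1765 - 42^2)/1 = 1/1 = 1: (m_2, d_2) = (m_1, d_1) = (42, 1), so from here the quotient a_1 repeats; the period length is 1.
So sqrt(1765) = [42; (84)] with period length k = 1.
k is odd, so (p_{k-1}, q_{k-1}) only solves x^2 - 1765y^2 = -1 and the fundamental solution of x^2 - 1765y^2 = 1 is (p_{2k-1}, q_{2k-1}) = (p_1, q_1); compute convergents through index 1, running through the period twice.
Convergents (p_i = a_i*p_{i-1} + p_{i-2}, q_i = a_i*q_{i-1} + q_{i-2} with p_{-2}=0, p_{-1}=1, q_{-2}=1, q_{-1}=0):
  i=0: a_0=42, p_0 = 42*1 + 0 = 42, q_0 = 42*0 + 1 = 1.
  i=1: a_1=84, p_1 = 84*42 + 1 = 3529, q_1 = 84*1 + 0 = 84.
Indeed p_0^2 - 1765*q_0^2 = 1764 - 1765 = -1, not +1.
Check: 3529^2 - 1765*84^2 = 12453841 - 12453840 = 1, so (x, y) = (3529, 84) solves the equation, and by the theorem it is the least positive solution.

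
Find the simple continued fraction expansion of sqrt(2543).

[50; (2, 2, 1, 49, 1, 2, 2, 100)]

Write x_i = (sqrt(2543) + m_i)/d_i with (m_0, d_0) = (0, 1). a_0 = floor(sqrt(2543)) = 50, since 50^2 = 2500 <= 2543 < 2601 = 51^2.
Iterate m_{i+1} = d_i*a_i - m_i, d_{i+1} = (2543 - m_{i+1}^2)/d_i, a_{i+1} = floor((a_0 + m_{i+1})/d_{i+1}):
  m_1 = 1*50 - 0 = 50, d_1 = (2543 - 50^2)/1 = 43/1 = 43, a_1 = floor((50 + 50)/43) = 2.
  m_2 = 43*2 - 50 = 36, d_2 = (2543 - 36^2)/43 = 1247/43 = 29, a_2 = floor((50 + 36)/29) = 2.
  m_3 = 29*2 - 36 = 22, d_3 = (2543 - 22^2)/29 = 2059/29 = 71, a_3 = floor((50 + 22)/71) = 1.
  m_4 = 71*1 - 22 = 49, d_4 = (2543 - 49^2)/71 = 142/71 = 2, a_4 = floor((50 + 49)/2) = 49.
  m_5 = 2*49 - 49 = 49, d_5 = (2543 - 49^2)/2 = 142/2 = 71, a_5 = floor((50 + 49)/71) = 1.
  m_6 = 71*1 - 49 = 22, d_6 = (2543 - 22^2)/71 = 2059/71 = 29, a_6 = floor((50 + 22)/29) = 2.
  m_7 = 29*2 - 22 = 36, d_7 = (2543 - 36^2)/29 = 1247/29 = 43, a_7 = floor((50 + 36)/43) = 2.
  m_8 = 43*2 - 36 = 50, d_8 = (2543 - 50^2)/43 = 43/43 = 1, a_8 = floor((50 + 50)/1) = 100.
  m_9 = 1*100 - 50 = 50, d_9 = (2543 - 50^2)/1 = 43/1 = 43: (m_9, d_9) = (m_1, d_1) = (50, 43), so from here the quotients repeat a_1, ..., a_8; the period length is 8.
Hence the expansion of sqrt(2543) is a_0 = 50 followed by the repeating block 2, 2, 1, 49, 1, 2, 2, 100 (period 8).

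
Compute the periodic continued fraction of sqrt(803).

[28; (2, 1, 27, 1, 2, 56)]

Write x_i = (sqrt(803) + m_i)/d_i with (m_0, d_0) = (0, 1). a_0 = floor(sqrt(803)) = 28, since 28^2 = 784 <= 803 < 841 = 29^2.
Iterate m_{i+1} = d_i*a_i - m_i, d_{i+1} = (803 - m_{i+1}^2)/d_i, a_{i+1} = floor((a_0 + m_{i+1})/d_{i+1}):
  m_1 = 1*28 - 0 = 28, d_1 = (803 - 28^2)/1 = 19/1 = 19, a_1 = floor((28 + 28)/19) = 2.
  m_2 = 19*2 - 28 = 10, d_2 = (803 - 10^2)/19 = 703/19 = 37, a_2 = floor((28 + 10)/37) = 1.
  m_3 = 37*1 - 10 = 27, d_3 = (803 - 27^2)/37 = 74/37 = 2, a_3 = floor((28 + 27)/2) = 27.
  m_4 = 2*27 - 27 = 27, d_4 = (803 - 27^2)/2 = 74/2 = 37, a_4 = floor((28 + 27)/37) = 1.
  m_5 = 37*1 - 27 = 10, d_5 = (803 - 10^2)/37 = 703/37 = 19, a_5 = floor((28 + 10)/19) = 2.
  m_6 = 19*2 - 10 = 28, d_6 = (803 - 28^2)/19 = 19/19 = 1, a_6 = floor((28 + 28)/1) = 56.
  m_7 = 1*56 - 28 = 28, d_7 = (803 - 28^2)/1 = 19/1 = 19: (m_7, d_7) = (m_1, d_1) = (28, 19), so from here the quotients repeat a_1, ..., a_6; the period length is 6.
Hence the expansion of sqrt(803) is a_0 = 28 followed by the repeating block 2, 1, 27, 1, 2, 56 (period 6).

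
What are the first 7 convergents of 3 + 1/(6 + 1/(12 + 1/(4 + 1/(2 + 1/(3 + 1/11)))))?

Using the convergent recurrence p_i = a_i*p_{i-1} + p_{i-2}, q_i = a_i*q_{i-1} + q_{i-2} with p_{-2}=0, p_{-1}=1, q_{-2}=1, q_{-1}=0:
  i=0: a_0=3, p_0 = 3*1 + 0 = 3, q_0 = 3*0 + 1 = 1.
  i=1: a_1=6, p_1 = 6*3 + 1 = 19, q_1 = 6*1 + 0 = 6.
  i=2: a_2=12, p_2 = 12*19 + 3 = 231, q_2 = 12*6 + 1 = 73.
  i=3: a_3=4, p_3 = 4*231 + 19 = 943, q_3 = 4*73 + 6 = 298.
  i=4: a_4=2, p_4 = 2*943 + 231 = 2117, q_4 = 2*298 + 73 = 669.
  i=5: a_5=3, p_5 = 3*2117 + 943 = 7294, q_5 = 3*669 + 298 = 2305.
  i=6: a_6=11, p_6 = 11*7294 + 2117 = 82351, q_6 = 11*2305 + 669 = 26024.

3/1, 19/6, 231/73, 943/298, 2117/669, 7294/2305, 82351/26024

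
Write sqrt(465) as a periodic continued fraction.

Write x_i = (sqrt(465) + m_i)/d_i with (m_0, d_0) = (0, 1). a_0 = floor(sqrt(465)) = 21, since 21^2 = 441 <= 465 < 484 = 22^2.
Iterate m_{i+1} = d_i*a_i - m_i, d_{i+1} = (465 - m_{i+1}^2)/d_i, a_{i+1} = floor((a_0 + m_{i+1})/d_{i+1}):
  m_1 = 1*21 - 0 = 21, d_1 = (465 - 21^2)/1 = 24/1 = 24, a_1 = floor((21 + 21)/24) = 1.
  m_2 = 24*1 - 21 = 3, d_2 = (465 - 3^2)/24 = 456/24 = 19, a_2 = floor((21 + 3)/19) = 1.
  m_3 = 19*1 - 3 = 16, d_3 = (465 - 16^2)/19 = 209/19 = 11, a_3 = floor((21 + 16)/11) = 3.
  m_4 = 11*3 - 16 = 17, d_4 = (465 - 17^2)/11 = 176/11 = 16, a_4 = floor((21 + 17)/16) = 2.
  m_5 = 16*2 - 17 = 15, d_5 = (465 - 15^2)/16 = 240/16 = 15, a_5 = floor((21 + 15)/15) = 2.
  m_6 = 15*2 - 15 = 15, d_6 = (465 - 15^2)/15 = 240/15 = 16, a_6 = floor((21 + 15)/16) = 2.
  m_7 = 16*2 - 15 = 17, d_7 = (465 - 17^2)/16 = 176/16 = 11, a_7 = floor((21 + 17)/11) = 3.
  m_8 = 11*3 - 17 = 16, d_8 = (465 - 16^2)/11 = 209/11 = 19, a_8 = floor((21 + 16)/19) = 1.
  m_9 = 19*1 - 16 = 3, d_9 = (465 - 3^2)/19 = 456/19 = 24, a_9 = floor((21 + 3)/24) = 1.
  m_10 = 24*1 - 3 = 21, d_10 = (465 - 21^2)/24 = 24/24 = 1, a_10 = floor((21 + 21)/1) = 42.
  m_11 = 1*42 - 21 = 21, d_11 = (465 - 21^2)/1 = 24/1 = 24: (m_11, d_11) = (m_1, d_1) = (21, 24), so from here the quotients repeat a_1, ..., a_10; the period length is 10.
Hence the expansion of sqrt(465) is a_0 = 21 followed by the repeating block 1, 1, 3, 2, 2, 2, 3, 1, 1, 42 (period 10).

[21; (1, 1, 3, 2, 2, 2, 3, 1, 1, 42)]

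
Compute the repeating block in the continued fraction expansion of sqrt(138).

Write x_i = (sqrt(138) + m_i)/d_i with (m_0, d_0) = (0, 1). a_0 = floor(sqrt(138)) = 11, since 11^2 = 121 <= 138 < 144 = 12^2.
Iterate m_{i+1} = d_i*a_i - m_i, d_{i+1} = (138 - m_{i+1}^2)/d_i, a_{i+1} = floor((a_0 + m_{i+1})/d_{i+1}):
  m_1 = 1*11 - 0 = 11, d_1 = (138 - 11^2)/1 = 17/1 = 17, a_1 = floor((11 + 11)/17) = 1.
  m_2 = 17*1 - 11 = 6, d_2 = (138 - 6^2)/17 = 102/17 = 6, a_2 = floor((11 + 6)/6) = 2.
  m_3 = 6*2 - 6 = 6, d_3 = (138 - 6^2)/6 = 102/6 = 17, a_3 = floor((11 + 6)/17) = 1.
  m_4 = 17*1 - 6 = 11, d_4 = (138 - 11^2)/17 = 17/17 = 1, a_4 = floor((11 + 11)/1) = 22.
  m_5 = 1*22 - 11 = 11, d_5 = (138 - 11^2)/1 = 17/1 = 17: (m_5, d_5) = (m_1, d_1) = (11, 17), so from here the quotients repeat a_1, ..., a_4; the period length is 4.
Hence the expansion of sqrt(138) is a_0 = 11 followed by the repeating block 1, 2, 1, 22 (period 4).

[11; (1, 2, 1, 22)]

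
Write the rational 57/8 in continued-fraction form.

Run the Euclidean algorithm on 57 and 8; the successive quotients are the partial quotients a_0, a_1, ... (each step inverts the fractional part left over by the previous one):
  57 = 7*8 + 1, so a_0 = 7.
  8 = 8*1 + 0, so a_1 = 8.
The remainder reaches 0 after 2 divisions, so the expansion has 2 partial quotients, read off in order.

[7; 8]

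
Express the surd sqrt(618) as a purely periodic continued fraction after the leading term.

[24; (1, 6, 8, 6, 1, 48)]

Write x_i = (sqrt(618) + m_i)/d_i with (m_0, d_0) = (0, 1). a_0 = floor(sqrt(618)) = 24, since 24^2 = 576 <= 618 < 625 = 25^2.
Iterate m_{i+1} = d_i*a_i - m_i, d_{i+1} = (618 - m_{i+1}^2)/d_i, a_{i+1} = floor((a_0 + m_{i+1})/d_{i+1}):
  m_1 = 1*24 - 0 = 24, d_1 = (618 - 24^2)/1 = 42/1 = 42, a_1 = floor((24 + 24)/42) = 1.
  m_2 = 42*1 - 24 = 18, d_2 = (618 - 18^2)/42 = 294/42 = 7, a_2 = floor((24 + 18)/7) = 6.
  m_3 = 7*6 - 18 = 24, d_3 = (618 - 24^2)/7 = 42/7 = 6, a_3 = floor((24 + 24)/6) = 8.
  m_4 = 6*8 - 24 = 24, d_4 = (618 - 24^2)/6 = 42/6 = 7, a_4 = floor((24 + 24)/7) = 6.
  m_5 = 7*6 - 24 = 18, d_5 = (618 - 18^2)/7 = 294/7 = 42, a_5 = floor((24 + 18)/42) = 1.
  m_6 = 42*1 - 18 = 24, d_6 = (618 - 24^2)/42 = 42/42 = 1, a_6 = floor((24 + 24)/1) = 48.
  m_7 = 1*48 - 24 = 24, d_7 = (618 - 24^2)/1 = 42/1 = 42: (m_7, d_7) = (m_1, d_1) = (24, 42), so from here the quotients repeat a_1, ..., a_6; the period length is 6.
Hence the expansion of sqrt(618) is a_0 = 24 followed by the repeating block 1, 6, 8, 6, 1, 48 (period 6).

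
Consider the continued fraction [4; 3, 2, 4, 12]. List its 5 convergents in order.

Using the convergent recurrence p_i = a_i*p_{i-1} + p_{i-2}, q_i = a_i*q_{i-1} + q_{i-2} with p_{-2}=0, p_{-1}=1, q_{-2}=1, q_{-1}=0:
  i=0: a_0=4, p_0 = 4*1 + 0 = 4, q_0 = 4*0 + 1 = 1.
  i=1: a_1=3, p_1 = 3*4 + 1 = 13, q_1 = 3*1 + 0 = 3.
  i=2: a_2=2, p_2 = 2*13 + 4 = 30, q_2 = 2*3 + 1 = 7.
  i=3: a_3=4, p_3 = 4*30 + 13 = 133, q_3 = 4*7 + 3 = 31.
  i=4: a_4=12, p_4 = 12*133 + 30 = 1626, q_4 = 12*31 + 7 = 379.

4/1, 13/3, 30/7, 133/31, 1626/379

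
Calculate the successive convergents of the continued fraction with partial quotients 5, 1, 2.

Using the convergent recurrence p_i = a_i*p_{i-1} + p_{i-2}, q_i = a_i*q_{i-1} + q_{i-2} with p_{-2}=0, p_{-1}=1, q_{-2}=1, q_{-1}=0:
  i=0: a_0=5, p_0 = 5*1 + 0 = 5, q_0 = 5*0 + 1 = 1.
  i=1: a_1=1, p_1 = 1*5 + 1 = 6, q_1 = 1*1 + 0 = 1.
  i=2: a_2=2, p_2 = 2*6 + 5 = 17, q_2 = 2*1 + 1 = 3.

5/1, 6/1, 17/3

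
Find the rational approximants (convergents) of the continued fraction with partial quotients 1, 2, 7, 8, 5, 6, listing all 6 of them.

1/1, 3/2, 22/15, 179/122, 917/625, 5681/3872

Using the convergent recurrence p_i = a_i*p_{i-1} + p_{i-2}, q_i = a_i*q_{i-1} + q_{i-2} with p_{-2}=0, p_{-1}=1, q_{-2}=1, q_{-1}=0:
  i=0: a_0=1, p_0 = 1*1 + 0 = 1, q_0 = 1*0 + 1 = 1.
  i=1: a_1=2, p_1 = 2*1 + 1 = 3, q_1 = 2*1 + 0 = 2.
  i=2: a_2=7, p_2 = 7*3 + 1 = 22, q_2 = 7*2 + 1 = 15.
  i=3: a_3=8, p_3 = 8*22 + 3 = 179, q_3 = 8*15 + 2 = 122.
  i=4: a_4=5, p_4 = 5*179 + 22 = 917, q_4 = 5*122 + 15 = 625.
  i=5: a_5=6, p_5 = 6*917 + 179 = 5681, q_5 = 6*625 + 122 = 3872.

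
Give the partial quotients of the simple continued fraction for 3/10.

[0; 3, 3]

Run the Euclidean algorithm on 3 and 10; the successive quotients are the partial quotients a_0, a_1, ... (each step inverts the fractional part left over by the previous one):
  3 = 0*10 + 3, so a_0 = 0.
  10 = 3*3 + 1, so a_1 = 3.
  3 = 3*1 + 0, so a_2 = 3.
The remainder reaches 0 after 3 divisions, so the expansion has 3 partial quotients, read off in order.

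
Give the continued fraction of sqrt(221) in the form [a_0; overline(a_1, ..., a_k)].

[14; overline(1, 6, 2, 6, 1, 28)]

Write x_i = (sqrt(221) + m_i)/d_i with (m_0, d_0) = (0, 1). a_0 = floor(sqrt(221)) = 14, since 14^2 = 196 <= 221 < 225 = 15^2.
Iterate m_{i+1} = d_i*a_i - m_i, d_{i+1} = (221 - m_{i+1}^2)/d_i, a_{i+1} = floor((a_0 + m_{i+1})/d_{i+1}):
  m_1 = 1*14 - 0 = 14, d_1 = (221 - 14^2)/1 = 25/1 = 25, a_1 = floor((14 + 14)/25) = 1.
  m_2 = 25*1 - 14 = 11, d_2 = (221 - 11^2)/25 = 100/25 = 4, a_2 = floor((14 + 11)/4) = 6.
  m_3 = 4*6 - 11 = 13, d_3 = (221 - 13^2)/4 = 52/4 = 13, a_3 = floor((14 + 13)/13) = 2.
  m_4 = 13*2 - 13 = 13, d_4 = (221 - 13^2)/13 = 52/13 = 4, a_4 = floor((14 + 13)/4) = 6.
  m_5 = 4*6 - 13 = 11, d_5 = (221 - 11^2)/4 = 100/4 = 25, a_5 = floor((14 + 11)/25) = 1.
  m_6 = 25*1 - 11 = 14, d_6 = (221 - 14^2)/25 = 25/25 = 1, a_6 = floor((14 + 14)/1) = 28.
  m_7 = 1*28 - 14 = 14, d_7 = (221 - 14^2)/1 = 25/1 = 25: (m_7, d_7) = (m_1, d_1) = (14, 25), so from here the quotients repeat a_1, ..., a_6; the period length is 6.
Hence the expansion of sqrt(221) is a_0 = 14 followed by the repeating block 1, 6, 2, 6, 1, 28 (period 6).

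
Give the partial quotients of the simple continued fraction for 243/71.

Run the Euclidean algorithm on 243 and 71; the successive quotients are the partial quotients a_0, a_1, ... (each step inverts the fractional part left over by the previous one):
  243 = 3*71 + 30, so a_0 = 3.
  71 = 2*30 + 11, so a_1 = 2.
  30 = 2*11 + 8, so a_2 = 2.
  11 = 1*8 + 3, so a_3 = 1.
  8 = 2*3 + 2, so a_4 = 2.
  3 = 1*2 + 1, so a_5 = 1.
  2 = 2*1 + 0, so a_6 = 2.
The remainder reaches 0 after 7 divisions, so the expansion has 7 partial quotients, read off in order.

[3; 2, 2, 1, 2, 1, 2]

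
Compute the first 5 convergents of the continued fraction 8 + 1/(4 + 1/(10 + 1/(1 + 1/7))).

Using the convergent recurrence p_i = a_i*p_{i-1} + p_{i-2}, q_i = a_i*q_{i-1} + q_{i-2} with p_{-2}=0, p_{-1}=1, q_{-2}=1, q_{-1}=0:
  i=0: a_0=8, p_0 = 8*1 + 0 = 8, q_0 = 8*0 + 1 = 1.
  i=1: a_1=4, p_1 = 4*8 + 1 = 33, q_1 = 4*1 + 0 = 4.
  i=2: a_2=10, p_2 = 10*33 + 8 = 338, q_2 = 10*4 + 1 = 41.
  i=3: a_3=1, p_3 = 1*338 + 33 = 371, q_3 = 1*41 + 4 = 45.
  i=4: a_4=7, p_4 = 7*371 + 338 = 2935, q_4 = 7*45 + 41 = 356.

8/1, 33/4, 338/41, 371/45, 2935/356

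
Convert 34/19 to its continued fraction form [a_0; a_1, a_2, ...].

[1; 1, 3, 1, 3]

Run the Euclidean algorithm on 34 and 19; the successive quotients are the partial quotients a_0, a_1, ... (each step inverts the fractional part left over by the previous one):
  34 = 1*19 + 15, so a_0 = 1.
  19 = 1*15 + 4, so a_1 = 1.
  15 = 3*4 + 3, so a_2 = 3.
  4 = 1*3 + 1, so a_3 = 1.
  3 = 3*1 + 0, so a_4 = 3.
The remainder reaches 0 after 5 divisions, so the expansion has 5 partial quotients, read off in order.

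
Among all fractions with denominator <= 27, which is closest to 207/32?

Expand x = 207/32 as a continued fraction with the Euclidean algorithm:
  207 = 6*32 + 15, so a_0 = 6.
  32 = 2*15 + 2, so a_1 = 2.
  15 = 7*2 + 1, so a_2 = 7.
  2 = 2*1 + 0, so a_3 = 2.
so x = [6; 2, 7, 2].
Convergents (p_i = a_i*p_{i-1} + p_{i-2}, q_i = a_i*q_{i-1} + q_{i-2} with p_{-2}=0, p_{-1}=1, q_{-2}=1, q_{-1}=0), until the denominator exceeds 27:
  i=0: a_0=6, p_0 = 6*1 + 0 = 6, q_0 = 6*0 + 1 = 1.
  i=1: a_1=2, p_1 = 2*6 + 1 = 13, q_1 = 2*1 + 0 = 2.
  i=2: a_2=7, p_2 = 7*13 + 6 = 97, q_2 = 7*2 + 1 = 15.
  i=3: a_3=2, p_3 = 2*97 + 13 = 207, q_3 = 2*15 + 2 = 32.
q_3 = 32 > 27, so the last convergent with denominator <= 27 is p_2/q_2 = 97/15.
The closest fraction with denominator <= 27 is either p_2/q_2 or the intermediate fraction (k*p_2 + p_1)/(k*q_2 + q_1) with the largest k >= 1 whose denominator stays <= 27; these approach x as k grows, and every other convergent or intermediate fraction in range is farther away.
Largest k: floor((27 - q_1)/q_2) = floor((27 - 2)/15) = 1.
That gives (1*97 + 13)/(1*15 + 2) = 110/17.
Compare the errors: |x - 97/15| = |207*15 - 97*32|/(32*15) = 1/480, and |x - 110/17| = |207*17 - 110*32|/(32*17) = 1/544.
Cross-multiplying, 1*480 = 480 < 544 = 1*544, so 1/544 is smaller: the intermediate fraction 110/17 is closer to x than 97/15.

110/17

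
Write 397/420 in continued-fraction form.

[0; 1, 17, 3, 1, 5]

Run the Euclidean algorithm on 397 and 420; the successive quotients are the partial quotients a_0, a_1, ... (each step inverts the fractional part left over by the previous one):
  397 = 0*420 + 397, so a_0 = 0.
  420 = 1*397 + 23, so a_1 = 1.
  397 = 17*23 + 6, so a_2 = 17.
  23 = 3*6 + 5, so a_3 = 3.
  6 = 1*5 + 1, so a_4 = 1.
  5 = 5*1 + 0, so a_5 = 5.
The remainder reaches 0 after 6 divisions, so the expansion has 6 partial quotients, read off in order.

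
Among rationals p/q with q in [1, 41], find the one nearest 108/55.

55/28

Expand x = 108/55 as a continued fraction with the Euclidean algorithm:
  108 = 1*55 + 53, so a_0 = 1.
  55 = 1*53 + 2, so a_1 = 1.
  53 = 26*2 + 1, so a_2 = 26.
  2 = 2*1 + 0, so a_3 = 2.
so x = [1; 1, 26, 2].
Convergents (p_i = a_i*p_{i-1} + p_{i-2}, q_i = a_i*q_{i-1} + q_{i-2} with p_{-2}=0, p_{-1}=1, q_{-2}=1, q_{-1}=0), until the denominator exceeds 41:
  i=0: a_0=1, p_0 = 1*1 + 0 = 1, q_0 = 1*0 + 1 = 1.
  i=1: a_1=1, p_1 = 1*1 + 1 = 2, q_1 = 1*1 + 0 = 1.
  i=2: a_2=26, p_2 = 26*2 + 1 = 53, q_2 = 26*1 + 1 = 27.
  i=3: a_3=2, p_3 = 2*53 + 2 = 108, q_3 = 2*27 + 1 = 55.
q_3 = 55 > 41, so the last convergent with denominator <= 41 is p_2/q_2 = 53/27.
The closest fraction with denominator <= 41 is either p_2/q_2 or the intermediate fraction (k*p_2 + p_1)/(k*q_2 + q_1) with the largest k >= 1 whose denominator stays <= 41; these approach x as k grows, and every other convergent or intermediate fraction in range is farther away.
Largest k: floor((41 - q_1)/q_2) = floor((41 - 1)/27) = 1.
That gives (1*53 + 2)/(1*27 + 1) = 55/28.
Compare the errors: |x - 53/27| = |108*27 - 53*55|/(55*27) = 1/1485, and |x - 55/28| = |108*28 - 55*55|/(55*28) = 1/1540.
Cross-multiplying, 1*1485 = 1485 < 1540 = 1*1540, so 1/1540 is smaller: the intermediate fraction 55/28 is closer to x than 53/27.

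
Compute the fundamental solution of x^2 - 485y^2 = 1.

(x, y) = (969, 44)

First expand sqrt(485) as a continued fraction. With x_i = (sqrt(485) + m_i)/d_i and (m_0, d_0) = (0, 1): a_0 = floor(sqrt(485)) = 22, since 22^2 = 484 <= 485 < 529 = 23^2.
Iterate m_{i+1} = d_i*a_i - m_i, d_{i+1} = (485 - m_{i+1}^2)/d_i, a_{i+1} = floor((a_0 + m_{i+1})/d_{i+1}):
  m_1 = 1*22 - 0 = 22, d_1 = (485 - 22^2)/1 = 1/1 = 1, a_1 = floor((22 + 22)/1) = 44.
  m_2 = 1*44 - 22 = 22, d_2 = (485 - 22^2)/1 = 1/1 = 1: (m_2, d_2) = (m_1, d_1) = (22, 1), so from here the quotient a_1 repeats; the period length is 1.
So sqrt(485) = [22; (44)] with period length k = 1.
k is odd, so (p_{k-1}, q_{k-1}) only solves x^2 - 485y^2 = -1 and the fundamental solution of x^2 - 485y^2 = 1 is (p_{2k-1}, q_{2k-1}) = (p_1, q_1); compute convergents through index 1, running through the period twice.
Convergents (p_i = a_i*p_{i-1} + p_{i-2}, q_i = a_i*q_{i-1} + q_{i-2} with p_{-2}=0, p_{-1}=1, q_{-2}=1, q_{-1}=0):
  i=0: a_0=22, p_0 = 22*1 + 0 = 22, q_0 = 22*0 + 1 = 1.
  i=1: a_1=44, p_1 = 44*22 + 1 = 969, q_1 = 44*1 + 0 = 44.
Indeed p_0^2 - 485*q_0^2 = 484 - 485 = -1, not +1.
Check: 969^2 - 485*44^2 = 938961 - 938960 = 1, so (x, y) = (969, 44) solves the equation, and by the theorem it is the least positive solution.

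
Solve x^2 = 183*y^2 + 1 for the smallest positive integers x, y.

First expand sqrt(183) as a continued fraction. With x_i = (sqrt(183) + m_i)/d_i and (m_0, d_0) = (0, 1): a_0 = floor(sqrt(183)) = 13, since 13^2 = 169 <= 183 < 196 = 14^2.
Iterate m_{i+1} = d_i*a_i - m_i, d_{i+1} = (183 - m_{i+1}^2)/d_i, a_{i+1} = floor((a_0 + m_{i+1})/d_{i+1}):
  m_1 = 1*13 - 0 = 13, d_1 = (183 - 13^2)/1 = 14/1 = 14, a_1 = floor((13 + 13)/14) = 1.
  m_2 = 14*1 - 13 = 1, d_2 = (183 - 1^2)/14 = 182/14 = 13, a_2 = floor((13 + 1)/13) = 1.
  m_3 = 13*1 - 1 = 12, d_3 = (183 - 12^2)/13 = 39/13 = 3, a_3 = floor((13 + 12)/3) = 8.
  m_4 = 3*8 - 12 = 12, d_4 = (183 - 12^2)/3 = 39/3 = 13, a_4 = floor((13 + 12)/13) = 1.
  m_5 = 13*1 - 12 = 1, d_5 = (183 - 1^2)/13 = 182/13 = 14, a_5 = floor((13 + 1)/14) = 1.
  m_6 = 14*1 - 1 = 13, d_6 = (183 - 13^2)/14 = 14/14 = 1, a_6 = floor((13 + 13)/1) = 26.
  m_7 = 1*26 - 13 = 13, d_7 = (183 - 13^2)/1 = 14/1 = 14: (m_7, d_7) = (m_1, d_1) = (13, 14), so from here the quotients repeat a_1, ..., a_6; the period length is 6.
So sqrt(183) = [13; (1, 1, 8, 1, 1, 26)] with period length k = 6.
k is even, so the fundamental solution of x^2 - 183y^2 = 1 is (p_{k-1}, q_{k-1}) = (p_5, q_5); compute convergents through index 5.
Convergents (p_i = a_i*p_{i-1} + p_{i-2}, q_i = a_i*q_{i-1} + q_{i-2} with p_{-2}=0, p_{-1}=1, q_{-2}=1, q_{-1}=0):
  i=0: a_0=13, p_0 = 13*1 + 0 = 13, q_0 = 13*0 + 1 = 1.
  i=1: a_1=1, p_1 = 1*13 + 1 = 14, q_1 = 1*1 + 0 = 1.
  i=2: a_2=1, p_2 = 1*14 + 13 = 27, q_2 = 1*1 + 1 = 2.
  i=3: a_3=8, p_3 = 8*27 + 14 = 230, q_3 = 8*2 + 1 = 17.
  i=4: a_4=1, p_4 = 1*230 + 27 = 257, q_4 = 1*17 + 2 = 19.
  i=5: a_5=1, p_5 = 1*257 + 230 = 487, q_5 = 1*19 + 17 = 36.
Check: 487^2 - 183*36^2 = 237169 - 237168 = 1, so (x, y) = (487, 36) solves the equation, and by the theorem it is the least positive solution.

(x, y) = (487, 36)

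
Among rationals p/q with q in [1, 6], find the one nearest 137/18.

38/5

Expand x = 137/18 as a continued fraction with the Euclidean algorithm:
  137 = 7*18 + 11, so a_0 = 7.
  18 = 1*11 + 7, so a_1 = 1.
  11 = 1*7 + 4, so a_2 = 1.
  7 = 1*4 + 3, so a_3 = 1.
  4 = 1*3 + 1, so a_4 = 1.
  3 = 3*1 + 0, so a_5 = 3.
so x = [7; 1, 1, 1, 1, 3].
Convergents (p_i = a_i*p_{i-1} + p_{i-2}, q_i = a_i*q_{i-1} + q_{i-2} with p_{-2}=0, p_{-1}=1, q_{-2}=1, q_{-1}=0), until the denominator exceeds 6:
  i=0: a_0=7, p_0 = 7*1 + 0 = 7, q_0 = 7*0 + 1 = 1.
  i=1: a_1=1, p_1 = 1*7 + 1 = 8, q_1 = 1*1 + 0 = 1.
  i=2: a_2=1, p_2 = 1*8 + 7 = 15, q_2 = 1*1 + 1 = 2.
  i=3: a_3=1, p_3 = 1*15 + 8 = 23, q_3 = 1*2 + 1 = 3.
  i=4: a_4=1, p_4 = 1*23 + 15 = 38, q_4 = 1*3 + 2 = 5.
  i=5: a_5=3, p_5 = 3*38 + 23 = 137, q_5 = 3*5 + 3 = 18.
q_5 = 18 > 6, so the last convergent with denominator <= 6 is p_4/q_4 = 38/5.
The closest fraction with denominator <= 6 is either p_4/q_4 or the intermediate fraction (k*p_4 + p_3)/(k*q_4 + q_3) with the largest k >= 1 whose denominator stays <= 6; these approach x as k grows, and every other convergent or intermediate fraction in range is farther away.
Largest k: floor((6 - q_3)/q_4) = floor((6 - 3)/5) = 0.
Since k = 0, no intermediate fraction beyond p_4/q_4 has denominator <= 6, so the convergent 38/5 is the closest (its error is |137*5 - 38*18|/(18*5) = 1/90).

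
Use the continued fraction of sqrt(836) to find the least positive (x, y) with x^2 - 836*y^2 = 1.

(x, y) = (46551, 1610)

First expand sqrt(836) as a continued fraction. With x_i = (sqrt(836) + m_i)/d_i and (m_0, d_0) = (0, 1): a_0 = floor(sqrt(836)) = 28, since 28^2 = 784 <= 836 < 841 = 29^2.
Iterate m_{i+1} = d_i*a_i - m_i, d_{i+1} = (836 - m_{i+1}^2)/d_i, a_{i+1} = floor((a_0 + m_{i+1})/d_{i+1}):
  m_1 = 1*28 - 0 = 28, d_1 = (836 - 28^2)/1 = 52/1 = 52, a_1 = floor((28 + 28)/52) = 1.
  m_2 = 52*1 - 28 = 24, d_2 = (836 - 24^2)/52 = 260/52 = 5, a_2 = floor((28 + 24)/5) = 10.
  m_3 = 5*10 - 24 = 26, d_3 = (836 - 26^2)/5 = 160/5 = 32, a_3 = floor((28 + 26)/32) = 1.
  m_4 = 32*1 - 26 = 6, d_4 = (836 - 6^2)/32 = 800/32 = 25, a_4 = floor((28 + 6)/25) = 1.
  m_5 = 25*1 - 6 = 19, d_5 = (836 - 19^2)/25 = 475/25 = 19, a_5 = floor((28 + 19)/19) = 2.
  m_6 = 19*2 - 19 = 19, d_6 = (836 - 19^2)/19 = 475/19 = 25, a_6 = floor((28 + 19)/25) = 1.
  m_7 = 25*1 - 19 = 6, d_7 = (836 - 6^2)/25 = 800/25 = 32, a_7 = floor((28 + 6)/32) = 1.
  m_8 = 32*1 - 6 = 26, d_8 = (836 - 26^2)/32 = 160/32 = 5, a_8 = floor((28 + 26)/5) = 10.
  m_9 = 5*10 - 26 = 24, d_9 = (836 - 24^2)/5 = 260/5 = 52, a_9 = floor((28 + 24)/52) = 1.
  m_10 = 52*1 - 24 = 28, d_10 = (836 - 28^2)/52 = 52/52 = 1, a_10 = floor((28 + 28)/1) = 56.
  m_11 = 1*56 - 28 = 28, d_11 = (836 - 28^2)/1 = 52/1 = 52: (m_11, d_11) = (m_1, d_1) = (28, 52), so from here the quotients repeat a_1, ..., a_10; the period length is 10.
So sqrt(836) = [28; (1, 10, 1, 1, 2, 1, 1, 10, 1, 56)] with period length k = 10.
k is even, so the fundamental solution of x^2 - 836y^2 = 1 is (p_{k-1}, q_{k-1}) = (p_9, q_9); compute convergents through index 9.
Convergents (p_i = a_i*p_{i-1} + p_{i-2}, q_i = a_i*q_{i-1} + q_{i-2} with p_{-2}=0, p_{-1}=1, q_{-2}=1, q_{-1}=0):
  i=0: a_0=28, p_0 = 28*1 + 0 = 28, q_0 = 28*0 + 1 = 1.
  i=1: a_1=1, p_1 = 1*28 + 1 = 29, q_1 = 1*1 + 0 = 1.
  i=2: a_2=10, p_2 = 10*29 + 28 = 318, q_2 = 10*1 + 1 = 11.
  i=3: a_3=1, p_3 = 1*318 + 29 = 347, q_3 = 1*11 + 1 = 12.
  i=4: a_4=1, p_4 = 1*347 + 318 = 665, q_4 = 1*12 + 11 = 23.
  i=5: a_5=2, p_5 = 2*665 + 347 = 1677, q_5 = 2*23 + 12 = 58.
  i=6: a_6=1, p_6 = 1*1677 + 665 = 2342, q_6 = 1*58 + 23 = 81.
  i=7: a_7=1, p_7 = 1*2342 + 1677 = 4019, q_7 = 1*81 + 58 = 139.
  i=8: a_8=10, p_8 = 10*4019 + 2342 = 42532, q_8 = 10*139 + 81 = 1471.
  i=9: a_9=1, p_9 = 1*42532 + 4019 = 46551, q_9 = 1*1471 + 139 = 1610.
Check: 46551^2 - 836*1610^2 = 2166995601 - 2166995600 = 1, so (x, y) = (46551, 1610) solves the equation, and by the theorem it is the least positive solution.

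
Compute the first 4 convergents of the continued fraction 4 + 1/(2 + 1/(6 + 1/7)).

Using the convergent recurrence p_i = a_i*p_{i-1} + p_{i-2}, q_i = a_i*q_{i-1} + q_{i-2} with p_{-2}=0, p_{-1}=1, q_{-2}=1, q_{-1}=0:
  i=0: a_0=4, p_0 = 4*1 + 0 = 4, q_0 = 4*0 + 1 = 1.
  i=1: a_1=2, p_1 = 2*4 + 1 = 9, q_1 = 2*1 + 0 = 2.
  i=2: a_2=6, p_2 = 6*9 + 4 = 58, q_2 = 6*2 + 1 = 13.
  i=3: a_3=7, p_3 = 7*58 + 9 = 415, q_3 = 7*13 + 2 = 93.

4/1, 9/2, 58/13, 415/93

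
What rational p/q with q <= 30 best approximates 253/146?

26/15

Expand x = 253/146 as a continued fraction with the Euclidean algorithm:
  253 = 1*146 + 107, so a_0 = 1.
  146 = 1*107 + 39, so a_1 = 1.
  107 = 2*39 + 29, so a_2 = 2.
  39 = 1*29 + 10, so a_3 = 1.
  29 = 2*10 + 9, so a_4 = 2.
  10 = 1*9 + 1, so a_5 = 1.
  9 = 9*1 + 0, so a_6 = 9.
so x = [1; 1, 2, 1, 2, 1, 9].
Convergents (p_i = a_i*p_{i-1} + p_{i-2}, q_i = a_i*q_{i-1} + q_{i-2} with p_{-2}=0, p_{-1}=1, q_{-2}=1, q_{-1}=0), until the denominator exceeds 30:
  i=0: a_0=1, p_0 = 1*1 + 0 = 1, q_0 = 1*0 + 1 = 1.
  i=1: a_1=1, p_1 = 1*1 + 1 = 2, q_1 = 1*1 + 0 = 1.
  i=2: a_2=2, p_2 = 2*2 + 1 = 5, q_2 = 2*1 + 1 = 3.
  i=3: a_3=1, p_3 = 1*5 + 2 = 7, q_3 = 1*3 + 1 = 4.
  i=4: a_4=2, p_4 = 2*7 + 5 = 19, q_4 = 2*4 + 3 = 11.
  i=5: a_5=1, p_5 = 1*19 + 7 = 26, q_5 = 1*11 + 4 = 15.
  i=6: a_6=9, p_6 = 9*26 + 19 = 253, q_6 = 9*15 + 11 = 146.
q_6 = 146 > 30, so the last convergent with denominator <= 30 is p_5/q_5 = 26/15.
The closest fraction with denominator <= 30 is either p_5/q_5 or the intermediate fraction (k*p_5 + p_4)/(k*q_5 + q_4) with the largest k >= 1 whose denominator stays <= 30; these approach x as k grows, and every other convergent or intermediate fraction in range is farther away.
Largest k: floor((30 - q_4)/q_5) = floor((30 - 11)/15) = 1.
That gives (1*26 + 19)/(1*15 + 11) = 45/26.
Compare the errors: |x - 26/15| = |253*15 - 26*146|/(146*15) = 1/2190, and |x - 45/26| = |253*26 - 45*146|/(146*26) = 8/3796.
Cross-multiplying, 1*3796 = 3796 < 17520 = 8*2190, so 1/2190 is smaller: the convergent 26/15 is closer to x than 45/26.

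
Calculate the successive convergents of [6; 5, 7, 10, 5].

6/1, 31/5, 223/36, 2261/365, 11528/1861

Using the convergent recurrence p_i = a_i*p_{i-1} + p_{i-2}, q_i = a_i*q_{i-1} + q_{i-2} with p_{-2}=0, p_{-1}=1, q_{-2}=1, q_{-1}=0:
  i=0: a_0=6, p_0 = 6*1 + 0 = 6, q_0 = 6*0 + 1 = 1.
  i=1: a_1=5, p_1 = 5*6 + 1 = 31, q_1 = 5*1 + 0 = 5.
  i=2: a_2=7, p_2 = 7*31 + 6 = 223, q_2 = 7*5 + 1 = 36.
  i=3: a_3=10, p_3 = 10*223 + 31 = 2261, q_3 = 10*36 + 5 = 365.
  i=4: a_4=5, p_4 = 5*2261 + 223 = 11528, q_4 = 5*365 + 36 = 1861.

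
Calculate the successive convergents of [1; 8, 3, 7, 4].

1/1, 9/8, 28/25, 205/183, 848/757

Using the convergent recurrence p_i = a_i*p_{i-1} + p_{i-2}, q_i = a_i*q_{i-1} + q_{i-2} with p_{-2}=0, p_{-1}=1, q_{-2}=1, q_{-1}=0:
  i=0: a_0=1, p_0 = 1*1 + 0 = 1, q_0 = 1*0 + 1 = 1.
  i=1: a_1=8, p_1 = 8*1 + 1 = 9, q_1 = 8*1 + 0 = 8.
  i=2: a_2=3, p_2 = 3*9 + 1 = 28, q_2 = 3*8 + 1 = 25.
  i=3: a_3=7, p_3 = 7*28 + 9 = 205, q_3 = 7*25 + 8 = 183.
  i=4: a_4=4, p_4 = 4*205 + 28 = 848, q_4 = 4*183 + 25 = 757.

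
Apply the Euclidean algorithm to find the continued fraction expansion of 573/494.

Run the Euclidean algorithm on 573 and 494; the successive quotients are the partial quotients a_0, a_1, ... (each step inverts the fractional part left over by the previous one):
  573 = 1*494 + 79, so a_0 = 1.
  494 = 6*79 + 20, so a_1 = 6.
  79 = 3*20 + 19, so a_2 = 3.
  20 = 1*19 + 1, so a_3 = 1.
  19 = 19*1 + 0, so a_4 = 19.
The remainder reaches 0 after 5 divisions, so the expansion has 5 partial quotients, read off in order.

[1; 6, 3, 1, 19]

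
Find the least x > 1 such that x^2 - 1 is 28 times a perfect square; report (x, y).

(x, y) = (127, 24)

First expand sqrt(28) as a continued fraction. With x_i = (sqrt(28) + m_i)/d_i and (m_0, d_0) = (0, 1): a_0 = floor(sqrt(28)) = 5, since 5^2 = 25 <= 28 < 36 = 6^2.
Iterate m_{i+1} = d_i*a_i - m_i, d_{i+1} = (28 - m_{i+1}^2)/d_i, a_{i+1} = floor((a_0 + m_{i+1})/d_{i+1}):
  m_1 = 1*5 - 0 = 5, d_1 = (28 - 5^2)/1 = 3/1 = 3, a_1 = floor((5 + 5)/3) = 3.
  m_2 = 3*3 - 5 = 4, d_2 = (28 - 4^2)/3 = 12/3 = 4, a_2 = floor((5 + 4)/4) = 2.
  m_3 = 4*2 - 4 = 4, d_3 = (28 - 4^2)/4 = 12/4 = 3, a_3 = floor((5 + 4)/3) = 3.
  m_4 = 3*3 - 4 = 5, d_4 = (28 - 5^2)/3 = 3/3 = 1, a_4 = floor((5 + 5)/1) = 10.
  m_5 = 1*10 - 5 = 5, d_5 = (28 - 5^2)/1 = 3/1 = 3: (m_5, d_5) = (m_1, d_1) = (5, 3), so from here the quotients repeat a_1, ..., a_4; the period length is 4.
So sqrt(28) = [5; (3, 2, 3, 10)] with period length k = 4.
k is even, so the fundamental solution of x^2 - 28y^2 = 1 is (p_{k-1}, q_{k-1}) = (p_3, q_3); compute convergents through index 3.
Convergents (p_i = a_i*p_{i-1} + p_{i-2}, q_i = a_i*q_{i-1} + q_{i-2} with p_{-2}=0, p_{-1}=1, q_{-2}=1, q_{-1}=0):
  i=0: a_0=5, p_0 = 5*1 + 0 = 5, q_0 = 5*0 + 1 = 1.
  i=1: a_1=3, p_1 = 3*5 + 1 = 16, q_1 = 3*1 + 0 = 3.
  i=2: a_2=2, p_2 = 2*16 + 5 = 37, q_2 = 2*3 + 1 = 7.
  i=3: a_3=3, p_3 = 3*37 + 16 = 127, q_3 = 3*7 + 3 = 24.
Check: 127^2 - 28*24^2 = 16129 - 16128 = 1, so (x, y) = (127, 24) solves the equation, and by the theorem it is the least positive solution.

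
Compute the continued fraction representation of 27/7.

Run the Euclidean algorithm on 27 and 7; the successive quotients are the partial quotients a_0, a_1, ... (each step inverts the fractional part left over by the previous one):
  27 = 3*7 + 6, so a_0 = 3.
  7 = 1*6 + 1, so a_1 = 1.
  6 = 6*1 + 0, so a_2 = 6.
The remainder reaches 0 after 3 divisions, so the expansion has 3 partial quotients, read off in order.

[3; 1, 6]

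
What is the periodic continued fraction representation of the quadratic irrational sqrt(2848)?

Write x_i = (sqrt(2848) + m_i)/d_i with (m_0, d_0) = (0, 1). a_0 = floor(sqrt(2848)) = 53, since 53^2 = 2809 <= 2848 < 2916 = 54^2.
Iterate m_{i+1} = d_i*a_i - m_i, d_{i+1} = (2848 - m_{i+1}^2)/d_i, a_{i+1} = floor((a_0 + m_{i+1})/d_{i+1}):
  m_1 = 1*53 - 0 = 53, d_1 = (2848 - 53^2)/1 = 39/1 = 39, a_1 = floor((53 + 53)/39) = 2.
  m_2 = 39*2 - 53 = 25, d_2 = (2848 - 25^2)/39 = 2223/39 = 57, a_2 = floor((53 + 25)/57) = 1.
  m_3 = 57*1 - 25 = 32, d_3 = (2848 - 32^2)/57 = 1824/57 = 32, a_3 = floor((53 + 32)/32) = 2.
  m_4 = 32*2 - 32 = 32, d_4 = (2848 - 32^2)/32 = 1824/32 = 57, a_4 = floor((53 + 32)/57) = 1.
  m_5 = 57*1 - 32 = 25, d_5 = (2848 - 25^2)/57 = 2223/57 = 39, a_5 = floor((53 + 25)/39) = 2.
  m_6 = 39*2 - 25 = 53, d_6 = (2848 - 53^2)/39 = 39/39 = 1, a_6 = floor((53 + 53)/1) = 106.
  m_7 = 1*106 - 53 = 53, d_7 = (2848 - 53^2)/1 = 39/1 = 39: (m_7, d_7) = (m_1, d_1) = (53, 39), so from here the quotients repeat a_1, ..., a_6; the period length is 6.
Hence the expansion of sqrt(2848) is a_0 = 53 followed by the repeating block 2, 1, 2, 1, 2, 106 (period 6).

[53; (2, 1, 2, 1, 2, 106)]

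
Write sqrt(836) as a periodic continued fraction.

Write x_i = (sqrt(836) + m_i)/d_i with (m_0, d_0) = (0, 1). a_0 = floor(sqrt(836)) = 28, since 28^2 = 784 <= 836 < 841 = 29^2.
Iterate m_{i+1} = d_i*a_i - m_i, d_{i+1} = (836 - m_{i+1}^2)/d_i, a_{i+1} = floor((a_0 + m_{i+1})/d_{i+1}):
  m_1 = 1*28 - 0 = 28, d_1 = (836 - 28^2)/1 = 52/1 = 52, a_1 = floor((28 + 28)/52) = 1.
  m_2 = 52*1 - 28 = 24, d_2 = (836 - 24^2)/52 = 260/52 = 5, a_2 = floor((28 + 24)/5) = 10.
  m_3 = 5*10 - 24 = 26, d_3 = (836 - 26^2)/5 = 160/5 = 32, a_3 = floor((28 + 26)/32) = 1.
  m_4 = 32*1 - 26 = 6, d_4 = (836 - 6^2)/32 = 800/32 = 25, a_4 = floor((28 + 6)/25) = 1.
  m_5 = 25*1 - 6 = 19, d_5 = (836 - 19^2)/25 = 475/25 = 19, a_5 = floor((28 + 19)/19) = 2.
  m_6 = 19*2 - 19 = 19, d_6 = (836 - 19^2)/19 = 475/19 = 25, a_6 = floor((28 + 19)/25) = 1.
  m_7 = 25*1 - 19 = 6, d_7 = (836 - 6^2)/25 = 800/25 = 32, a_7 = floor((28 + 6)/32) = 1.
  m_8 = 32*1 - 6 = 26, d_8 = (836 - 26^2)/32 = 160/32 = 5, a_8 = floor((28 + 26)/5) = 10.
  m_9 = 5*10 - 26 = 24, d_9 = (836 - 24^2)/5 = 260/5 = 52, a_9 = floor((28 + 24)/52) = 1.
  m_10 = 52*1 - 24 = 28, d_10 = (836 - 28^2)/52 = 52/52 = 1, a_10 = floor((28 + 28)/1) = 56.
  m_11 = 1*56 - 28 = 28, d_11 = (836 - 28^2)/1 = 52/1 = 52: (m_11, d_11) = (m_1, d_1) = (28, 52), so from here the quotients repeat a_1, ..., a_10; the period length is 10.
Hence the expansion of sqrt(836) is a_0 = 28 followed by the repeating block 1, 10, 1, 1, 2, 1, 1, 10, 1, 56 (period 10).

[28; (1, 10, 1, 1, 2, 1, 1, 10, 1, 56)]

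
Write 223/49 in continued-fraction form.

[4; 1, 1, 4, 2, 2]

Run the Euclidean algorithm on 223 and 49; the successive quotients are the partial quotients a_0, a_1, ... (each step inverts the fractional part left over by the previous one):
  223 = 4*49 + 27, so a_0 = 4.
  49 = 1*27 + 22, so a_1 = 1.
  27 = 1*22 + 5, so a_2 = 1.
  22 = 4*5 + 2, so a_3 = 4.
  5 = 2*2 + 1, so a_4 = 2.
  2 = 2*1 + 0, so a_5 = 2.
The remainder reaches 0 after 6 divisions, so the expansion has 6 partial quotients, read off in order.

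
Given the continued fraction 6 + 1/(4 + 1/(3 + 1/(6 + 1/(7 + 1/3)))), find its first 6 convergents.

Using the convergent recurrence p_i = a_i*p_{i-1} + p_{i-2}, q_i = a_i*q_{i-1} + q_{i-2} with p_{-2}=0, p_{-1}=1, q_{-2}=1, q_{-1}=0:
  i=0: a_0=6, p_0 = 6*1 + 0 = 6, q_0 = 6*0 + 1 = 1.
  i=1: a_1=4, p_1 = 4*6 + 1 = 25, q_1 = 4*1 + 0 = 4.
  i=2: a_2=3, p_2 = 3*25 + 6 = 81, q_2 = 3*4 + 1 = 13.
  i=3: a_3=6, p_3 = 6*81 + 25 = 511, q_3 = 6*13 + 4 = 82.
  i=4: a_4=7, p_4 = 7*511 + 81 = 3658, q_4 = 7*82 + 13 = 587.
  i=5: a_5=3, p_5 = 3*3658 + 511 = 11485, q_5 = 3*587 + 82 = 1843.

6/1, 25/4, 81/13, 511/82, 3658/587, 11485/1843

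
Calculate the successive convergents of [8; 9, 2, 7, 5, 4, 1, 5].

8/1, 73/9, 154/19, 1151/142, 5909/729, 24787/3058, 30696/3787, 178267/21993

Using the convergent recurrence p_i = a_i*p_{i-1} + p_{i-2}, q_i = a_i*q_{i-1} + q_{i-2} with p_{-2}=0, p_{-1}=1, q_{-2}=1, q_{-1}=0:
  i=0: a_0=8, p_0 = 8*1 + 0 = 8, q_0 = 8*0 + 1 = 1.
  i=1: a_1=9, p_1 = 9*8 + 1 = 73, q_1 = 9*1 + 0 = 9.
  i=2: a_2=2, p_2 = 2*73 + 8 = 154, q_2 = 2*9 + 1 = 19.
  i=3: a_3=7, p_3 = 7*154 + 73 = 1151, q_3 = 7*19 + 9 = 142.
  i=4: a_4=5, p_4 = 5*1151 + 154 = 5909, q_4 = 5*142 + 19 = 729.
  i=5: a_5=4, p_5 = 4*5909 + 1151 = 24787, q_5 = 4*729 + 142 = 3058.
  i=6: a_6=1, p_6 = 1*24787 + 5909 = 30696, q_6 = 1*3058 + 729 = 3787.
  i=7: a_7=5, p_7 = 5*30696 + 24787 = 178267, q_7 = 5*3787 + 3058 = 21993.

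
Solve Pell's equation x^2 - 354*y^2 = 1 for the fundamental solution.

First expand sqrt(354) as a continued fraction. With x_i = (sqrt(354) + m_i)/d_i and (m_0, d_0) = (0, 1): a_0 = floor(sqrt(354)) = 18, since 18^2 = 324 <= 354 < 361 = 19^2.
Iterate m_{i+1} = d_i*a_i - m_i, d_{i+1} = (354 - m_{i+1}^2)/d_i, a_{i+1} = floor((a_0 + m_{i+1})/d_{i+1}):
  m_1 = 1*18 - 0 = 18, d_1 = (354 - 18^2)/1 = 30/1 = 30, a_1 = floor((18 + 18)/30) = 1.
  m_2 = 30*1 - 18 = 12, d_2 = (354 - 12^2)/30 = 210/30 = 7, a_2 = floor((18 + 12)/7) = 4.
  m_3 = 7*4 - 12 = 16, d_3 = (354 - 16^2)/7 = 98/7 = 14, a_3 = floor((18 + 16)/14) = 2.
  m_4 = 14*2 - 16 = 12, d_4 = (354 - 12^2)/14 = 210/14 = 15, a_4 = floor((18 + 12)/15) = 2.
  m_5 = 15*2 - 12 = 18, d_5 = (354 - 18^2)/15 = 30/15 = 2, a_5 = floor((18 + 18)/2) = 18.
  m_6 = 2*18 - 18 = 18, d_6 = (354 - 18^2)/2 = 30/2 = 15, a_6 = floor((18 + 18)/15) = 2.
  m_7 = 15*2 - 18 = 12, d_7 = (354 - 12^2)/15 = 210/15 = 14, a_7 = floor((18 + 12)/14) = 2.
  m_8 = 14*2 - 12 = 16, d_8 = (354 - 16^2)/14 = 98/14 = 7, a_8 = floor((18 + 16)/7) = 4.
  m_9 = 7*4 - 16 = 12, d_9 = (354 - 12^2)/7 = 210/7 = 30, a_9 = floor((18 + 12)/30) = 1.
  m_10 = 30*1 - 12 = 18, d_10 = (354 - 18^2)/30 = 30/30 = 1, a_10 = floor((18 + 18)/1) = 36.
  m_11 = 1*36 - 18 = 18, d_11 = (354 - 18^2)/1 = 30/1 = 30: (m_11, d_11) = (m_1, d_1) = (18, 30), so from here the quotients repeat a_1, ..., a_10; the period length is 10.
So sqrt(354) = [18; (1, 4, 2, 2, 18, 2, 2, 4, 1, 36)] with period length k = 10.
k is even, so the fundamental solution of x^2 - 354y^2 = 1 is (p_{k-1}, q_{k-1}) = (p_9, q_9); compute convergents through index 9.
Convergents (p_i = a_i*p_{i-1} + p_{i-2}, q_i = a_i*q_{i-1} + q_{i-2} with p_{-2}=0, p_{-1}=1, q_{-2}=1, q_{-1}=0):
  i=0: a_0=18, p_0 = 18*1 + 0 = 18, q_0 = 18*0 + 1 = 1.
  i=1: a_1=1, p_1 = 1*18 + 1 = 19, q_1 = 1*1 + 0 = 1.
  i=2: a_2=4, p_2 = 4*19 + 18 = 94, q_2 = 4*1 + 1 = 5.
  i=3: a_3=2, p_3 = 2*94 + 19 = 207, q_3 = 2*5 + 1 = 11.
  i=4: a_4=2, p_4 = 2*207 + 94 = 508, q_4 = 2*11 + 5 = 27.
  i=5: a_5=18, p_5 = 18*508 + 207 = 9351, q_5 = 18*27 + 11 = 497.
  i=6: a_6=2, p_6 = 2*9351 + 508 = 19210, q_6 = 2*497 + 27 = 1021.
  i=7: a_7=2, p_7 = 2*19210 + 9351 = 47771, q_7 = 2*1021 + 497 = 2539.
  i=8: a_8=4, p_8 = 4*47771 + 19210 = 210294, q_8 = 4*2539 + 1021 = 11177.
  i=9: a_9=1, p_9 = 1*210294 + 47771 = 258065, q_9 = 1*11177 + 2539 = 13716.
Check: 258065^2 - 354*13716^2 = 66597544225 - 66597544224 = 1, so (x, y) = (258065, 13716) solves the equation, and by the theorem it is the least positive solution.

(x, y) = (258065, 13716)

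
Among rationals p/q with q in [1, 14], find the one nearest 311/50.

Expand x = 311/50 as a continued fraction with the Euclidean algorithm:
  311 = 6*50 + 11, so a_0 = 6.
  50 = 4*11 + 6, so a_1 = 4.
  11 = 1*6 + 5, so a_2 = 1.
  6 = 1*5 + 1, so a_3 = 1.
  5 = 5*1 + 0, so a_4 = 5.
so x = [6; 4, 1, 1, 5].
Convergents (p_i = a_i*p_{i-1} + p_{i-2}, q_i = a_i*q_{i-1} + q_{i-2} with p_{-2}=0, p_{-1}=1, q_{-2}=1, q_{-1}=0), until the denominator exceeds 14:
  i=0: a_0=6, p_0 = 6*1 + 0 = 6, q_0 = 6*0 + 1 = 1.
  i=1: a_1=4, p_1 = 4*6 + 1 = 25, q_1 = 4*1 + 0 = 4.
  i=2: a_2=1, p_2 = 1*25 + 6 = 31, q_2 = 1*4 + 1 = 5.
  i=3: a_3=1, p_3 = 1*31 + 25 = 56, q_3 = 1*5 + 4 = 9.
  i=4: a_4=5, p_4 = 5*56 + 31 = 311, q_4 = 5*9 + 5 = 50.
q_4 = 50 > 14, so the last convergent with denominator <= 14 is p_3/q_3 = 56/9.
The closest fraction with denominator <= 14 is either p_3/q_3 or the intermediate fraction (k*p_3 + p_2)/(k*q_3 + q_2) with the largest k >= 1 whose denominator stays <= 14; these approach x as k grows, and every other convergent or intermediate fraction in range is farther away.
Largest k: floor((14 - q_2)/q_3) = floor((14 - 5)/9) = 1.
That gives (1*56 + 31)/(1*9 + 5) = 87/14.
Compare the errors: |x - 56/9| = |311*9 - 56*50|/(50*9) = 1/450, and |x - 87/14| = |311*14 - 87*50|/(50*14) = 4/700.
Cross-multiplying, 1*700 = 700 < 1800 = 4*450, so 1/450 is smaller: the convergent 56/9 is closer to x than 87/14.

56/9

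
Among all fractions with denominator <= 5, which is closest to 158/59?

8/3

Expand x = 158/59 as a continued fraction with the Euclidean algorithm:
  158 = 2*59 + 40, so a_0 = 2.
  59 = 1*40 + 19, so a_1 = 1.
  40 = 2*19 + 2, so a_2 = 2.
  19 = 9*2 + 1, so a_3 = 9.
  2 = 2*1 + 0, so a_4 = 2.
so x = [2; 1, 2, 9, 2].
Convergents (p_i = a_i*p_{i-1} + p_{i-2}, q_i = a_i*q_{i-1} + q_{i-2} with p_{-2}=0, p_{-1}=1, q_{-2}=1, q_{-1}=0), until the denominator exceeds 5:
  i=0: a_0=2, p_0 = 2*1 + 0 = 2, q_0 = 2*0 + 1 = 1.
  i=1: a_1=1, p_1 = 1*2 + 1 = 3, q_1 = 1*1 + 0 = 1.
  i=2: a_2=2, p_2 = 2*3 + 2 = 8, q_2 = 2*1 + 1 = 3.
  i=3: a_3=9, p_3 = 9*8 + 3 = 75, q_3 = 9*3 + 1 = 28.
q_3 = 28 > 5, so the last convergent with denominator <= 5 is p_2/q_2 = 8/3.
The closest fraction with denominator <= 5 is either p_2/q_2 or the intermediate fraction (k*p_2 + p_1)/(k*q_2 + q_1) with the largest k >= 1 whose denominator stays <= 5; these approach x as k grows, and every other convergent or intermediate fraction in range is farther away.
Largest k: floor((5 - q_1)/q_2) = floor((5 - 1)/3) = 1.
That gives (1*8 + 3)/(1*3 + 1) = 11/4.
Compare the errors: |x - 8/3| = |158*3 - 8*59|/(59*3) = 2/177, and |x - 11/4| = |158*4 - 11*59|/(59*4) = 17/236.
Cross-multiplying, 2*236 = 472 < 3009 = 17*177, so 2/177 is smaller: the convergent 8/3 is closer to x than 11/4.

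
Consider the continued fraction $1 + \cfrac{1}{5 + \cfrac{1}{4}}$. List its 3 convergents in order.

1/1, 6/5, 25/21

Using the convergent recurrence p_i = a_i*p_{i-1} + p_{i-2}, q_i = a_i*q_{i-1} + q_{i-2} with p_{-2}=0, p_{-1}=1, q_{-2}=1, q_{-1}=0:
  i=0: a_0=1, p_0 = 1*1 + 0 = 1, q_0 = 1*0 + 1 = 1.
  i=1: a_1=5, p_1 = 5*1 + 1 = 6, q_1 = 5*1 + 0 = 5.
  i=2: a_2=4, p_2 = 4*6 + 1 = 25, q_2 = 4*5 + 1 = 21.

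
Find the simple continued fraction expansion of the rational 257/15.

[17; 7, 2]

Run the Euclidean algorithm on 257 and 15; the successive quotients are the partial quotients a_0, a_1, ... (each step inverts the fractional part left over by the previous one):
  257 = 17*15 + 2, so a_0 = 17.
  15 = 7*2 + 1, so a_1 = 7.
  2 = 2*1 + 0, so a_2 = 2.
The remainder reaches 0 after 3 divisions, so the expansion has 3 partial quotients, read off in order.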